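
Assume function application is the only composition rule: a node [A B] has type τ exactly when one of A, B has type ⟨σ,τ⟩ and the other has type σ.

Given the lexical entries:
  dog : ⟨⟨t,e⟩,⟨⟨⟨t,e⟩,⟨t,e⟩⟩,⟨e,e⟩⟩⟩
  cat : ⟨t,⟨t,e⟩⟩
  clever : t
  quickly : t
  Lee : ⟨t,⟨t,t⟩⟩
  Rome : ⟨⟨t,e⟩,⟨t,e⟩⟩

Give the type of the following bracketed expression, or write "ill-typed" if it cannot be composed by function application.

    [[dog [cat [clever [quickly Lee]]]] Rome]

⟨e,e⟩

At [quickly Lee], Lee : ⟨t,⟨t,t⟩⟩ takes quickly : t, giving ⟨t,t⟩.
At [clever [quickly Lee]], [quickly Lee] : ⟨t,t⟩ takes clever : t, giving t.
At [cat [clever [quickly Lee]]], cat : ⟨t,⟨t,e⟩⟩ takes [clever [quickly Lee]] : t, giving ⟨t,e⟩.
At [dog [cat [clever [quickly Lee]]]], dog : ⟨⟨t,e⟩,⟨⟨⟨t,e⟩,⟨t,e⟩⟩,⟨e,e⟩⟩⟩ takes [cat [clever [quickly Lee]]] : ⟨t,e⟩, giving ⟨⟨⟨t,e⟩,⟨t,e⟩⟩,⟨e,e⟩⟩.
At [[dog [cat [clever [quickly Lee]]]] Rome], [dog [cat [clever [quickly Lee]]]] : ⟨⟨⟨t,e⟩,⟨t,e⟩⟩,⟨e,e⟩⟩ takes Rome : ⟨⟨t,e⟩,⟨t,e⟩⟩, giving ⟨e,e⟩.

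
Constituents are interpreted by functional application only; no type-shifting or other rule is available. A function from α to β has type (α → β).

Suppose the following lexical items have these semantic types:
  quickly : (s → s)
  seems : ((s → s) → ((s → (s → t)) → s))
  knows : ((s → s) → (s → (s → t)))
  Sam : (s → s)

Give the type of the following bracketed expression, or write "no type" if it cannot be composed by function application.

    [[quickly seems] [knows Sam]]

[quickly seems] — seems of type ((s → s) → ((s → (s → t)) → s)) combines with quickly of type (s → s): type ((s → (s → t)) → s).
[knows Sam] — knows of type ((s → s) → (s → (s → t))) combines with Sam of type (s → s): type (s → (s → t)).
[[quickly seems] [knows Sam]] — [quickly seems] of type ((s → (s → t)) → s) combines with [knows Sam] of type (s → (s → t)): type s.

s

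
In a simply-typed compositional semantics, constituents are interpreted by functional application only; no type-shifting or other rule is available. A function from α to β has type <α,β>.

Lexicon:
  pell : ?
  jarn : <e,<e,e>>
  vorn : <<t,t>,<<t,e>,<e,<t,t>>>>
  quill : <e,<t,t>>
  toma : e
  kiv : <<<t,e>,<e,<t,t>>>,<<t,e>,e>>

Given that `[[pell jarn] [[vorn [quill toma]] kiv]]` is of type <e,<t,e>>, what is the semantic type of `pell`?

<<e,<e,e>>,<<<t,e>,e>,<e,<t,e>>>>

[[pell jarn] [[vorn [quill toma]] kiv]] must have type <e,<t,e>>. The sister [[vorn [quill toma]] kiv] has type <<t,e>,e>; that is not a function onto <e,<t,e>>, so [pell jarn] must be the functor, of type <<<t,e>,e>,<e,<t,e>>>.
[pell jarn] must have type <<<t,e>,e>,<e,<t,e>>>. The sister jarn has type <e,<e,e>>; that is not a function onto <<<t,e>,e>,<e,<t,e>>>, so pell must be the functor, of type <<e,<e,e>>,<<<t,e>,e>,<e,<t,e>>>>.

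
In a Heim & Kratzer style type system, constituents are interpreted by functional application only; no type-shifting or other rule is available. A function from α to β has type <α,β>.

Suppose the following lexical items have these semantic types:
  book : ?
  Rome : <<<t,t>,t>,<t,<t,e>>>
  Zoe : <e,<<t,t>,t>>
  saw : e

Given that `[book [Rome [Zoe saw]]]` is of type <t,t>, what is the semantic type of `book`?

<<t,<t,e>>,<t,t>>

[book [Rome [Zoe saw]]] is required to be <t,t>. [Rome [Zoe saw]] : <t,<t,e>> cannot yield <t,t> as functor, so book : <<t,<t,e>>,<t,t>>.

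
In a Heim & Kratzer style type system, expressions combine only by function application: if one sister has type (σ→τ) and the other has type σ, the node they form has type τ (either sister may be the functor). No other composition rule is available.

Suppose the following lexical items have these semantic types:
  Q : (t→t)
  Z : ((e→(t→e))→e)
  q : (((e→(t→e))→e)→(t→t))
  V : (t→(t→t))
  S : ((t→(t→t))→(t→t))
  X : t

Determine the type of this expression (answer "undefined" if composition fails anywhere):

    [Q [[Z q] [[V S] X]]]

t

[Z q] — q of type (((e→(t→e))→e)→(t→t)) combines with Z of type ((e→(t→e))→e): type (t→t).
[V S] — S of type ((t→(t→t))→(t→t)) combines with V of type (t→(t→t)): type (t→t).
[[V S] X] — [V S] of type (t→t) combines with X of type t: type t.
[[Z q] [[V S] X]] — [Z q] of type (t→t) combines with [[V S] X] of type t: type t.
[Q [[Z q] [[V S] X]]] — Q of type (t→t) combines with [[Z q] [[V S] X]] of type t: type t.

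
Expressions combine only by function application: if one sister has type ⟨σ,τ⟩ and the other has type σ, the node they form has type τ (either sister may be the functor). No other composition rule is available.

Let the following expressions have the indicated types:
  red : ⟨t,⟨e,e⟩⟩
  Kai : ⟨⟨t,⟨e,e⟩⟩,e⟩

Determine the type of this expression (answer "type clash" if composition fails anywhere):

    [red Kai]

e

[red Kai]: functor Kai : ⟨⟨t,⟨e,e⟩⟩,e⟩, argument red : ⟨t,⟨e,e⟩⟩; result e.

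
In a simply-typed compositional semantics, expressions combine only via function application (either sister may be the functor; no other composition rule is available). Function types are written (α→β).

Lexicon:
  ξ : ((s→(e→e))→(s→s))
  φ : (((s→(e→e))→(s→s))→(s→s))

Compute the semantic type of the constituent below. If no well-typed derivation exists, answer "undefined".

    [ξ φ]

(s→s)

[ξ φ] — φ of type (((s→(e→e))→(s→s))→(s→s)) combines with ξ of type ((s→(e→e))→(s→s)): type (s→s).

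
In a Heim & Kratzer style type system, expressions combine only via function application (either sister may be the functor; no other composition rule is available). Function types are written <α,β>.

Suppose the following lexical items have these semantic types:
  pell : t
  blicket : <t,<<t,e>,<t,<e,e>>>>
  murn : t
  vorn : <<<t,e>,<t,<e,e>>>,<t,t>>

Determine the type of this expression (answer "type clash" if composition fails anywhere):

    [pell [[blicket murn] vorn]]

[blicket murn]: functor blicket : <t,<<t,e>,<t,<e,e>>>>, argument murn : t; result <<t,e>,<t,<e,e>>>.
[[blicket murn] vorn]: functor vorn : <<<t,e>,<t,<e,e>>>,<t,t>>, argument [blicket murn] : <<t,e>,<t,<e,e>>>; result <t,t>.
[pell [[blicket murn] vorn]]: functor [[blicket murn] vorn] : <t,t>, argument pell : t; result t.

t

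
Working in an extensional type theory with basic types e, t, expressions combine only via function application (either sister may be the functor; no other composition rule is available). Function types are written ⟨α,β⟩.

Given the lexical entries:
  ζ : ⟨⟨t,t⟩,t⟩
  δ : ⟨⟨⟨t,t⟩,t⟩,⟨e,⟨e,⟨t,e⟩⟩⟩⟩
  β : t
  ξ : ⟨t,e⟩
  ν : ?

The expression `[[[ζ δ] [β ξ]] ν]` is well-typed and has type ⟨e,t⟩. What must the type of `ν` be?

At [[[ζ δ] [β ξ]] ν] (required: ⟨e,t⟩): [[ζ δ] [β ξ]] is ⟨e,⟨t,e⟩⟩, which is not a function with range ⟨e,t⟩; hence ν is the functor — type ⟨⟨e,⟨t,e⟩⟩,⟨e,t⟩⟩.

⟨⟨e,⟨t,e⟩⟩,⟨e,t⟩⟩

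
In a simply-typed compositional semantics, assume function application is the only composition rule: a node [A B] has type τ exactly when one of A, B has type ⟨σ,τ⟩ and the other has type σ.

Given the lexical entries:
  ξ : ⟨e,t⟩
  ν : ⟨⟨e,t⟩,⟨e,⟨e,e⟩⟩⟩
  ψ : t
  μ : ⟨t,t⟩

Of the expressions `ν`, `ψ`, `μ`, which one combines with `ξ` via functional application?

ν

ν — combines: ν : ⟨⟨e,t⟩,⟨e,⟨e,e⟩⟩⟩ takes ξ : ⟨e,t⟩ as argument, giving ⟨e,⟨e,e⟩⟩.
ψ : t — neither side's domain matches the other.
μ : ⟨t,t⟩ — neither side's domain matches the other.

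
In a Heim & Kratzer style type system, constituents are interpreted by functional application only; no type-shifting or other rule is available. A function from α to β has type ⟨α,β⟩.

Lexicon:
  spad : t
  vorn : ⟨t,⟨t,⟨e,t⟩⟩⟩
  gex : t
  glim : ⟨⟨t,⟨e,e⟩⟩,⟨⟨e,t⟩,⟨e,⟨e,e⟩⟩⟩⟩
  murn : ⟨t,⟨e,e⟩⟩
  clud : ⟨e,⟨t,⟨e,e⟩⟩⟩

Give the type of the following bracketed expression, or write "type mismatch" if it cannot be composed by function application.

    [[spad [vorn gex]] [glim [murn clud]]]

type mismatch

[vorn gex]: ⟨t,⟨t,⟨e,t⟩⟩⟩ applied to t yields ⟨t,⟨e,t⟩⟩.
[spad [vorn gex]]: ⟨t,⟨e,t⟩⟩ applied to t yields ⟨e,t⟩.
[murn clud]: ⟨t,⟨e,e⟩⟩ with ⟨e,⟨t,⟨e,e⟩⟩⟩ — neither is a function whose domain matches the other; composition fails here.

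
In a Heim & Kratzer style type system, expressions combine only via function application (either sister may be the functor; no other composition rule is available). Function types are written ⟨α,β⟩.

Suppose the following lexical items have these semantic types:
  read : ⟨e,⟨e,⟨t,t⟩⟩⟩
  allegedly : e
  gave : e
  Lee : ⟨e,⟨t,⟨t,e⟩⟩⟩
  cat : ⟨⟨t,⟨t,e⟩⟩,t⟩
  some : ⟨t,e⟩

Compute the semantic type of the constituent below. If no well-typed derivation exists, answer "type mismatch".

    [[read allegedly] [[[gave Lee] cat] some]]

[read allegedly]: read is ⟨e,⟨e,⟨t,t⟩⟩⟩, allegedly is e; result ⟨e,⟨t,t⟩⟩.
[gave Lee]: Lee is ⟨e,⟨t,⟨t,e⟩⟩⟩, gave is e; result ⟨t,⟨t,e⟩⟩.
[[gave Lee] cat]: cat is ⟨⟨t,⟨t,e⟩⟩,t⟩, [gave Lee] is ⟨t,⟨t,e⟩⟩; result t.
[[[gave Lee] cat] some]: some is ⟨t,e⟩, [[gave Lee] cat] is t; result e.
[[read allegedly] [[[gave Lee] cat] some]]: [read allegedly] is ⟨e,⟨t,t⟩⟩, [[[gave Lee] cat] some] is e; result ⟨t,t⟩.

⟨t,t⟩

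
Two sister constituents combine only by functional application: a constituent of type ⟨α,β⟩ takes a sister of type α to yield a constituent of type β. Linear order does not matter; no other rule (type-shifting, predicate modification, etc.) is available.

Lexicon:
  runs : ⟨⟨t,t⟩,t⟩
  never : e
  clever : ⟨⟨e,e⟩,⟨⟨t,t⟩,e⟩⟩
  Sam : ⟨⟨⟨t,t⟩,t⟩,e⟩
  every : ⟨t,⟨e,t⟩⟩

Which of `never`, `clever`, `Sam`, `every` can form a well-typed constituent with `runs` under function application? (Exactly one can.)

Sam

never : e — no; runs wants ⟨t,t⟩, and never wants nothing (atomic).
clever : ⟨⟨e,e⟩,⟨⟨t,t⟩,e⟩⟩ — no; runs wants ⟨t,t⟩, and clever wants ⟨e,e⟩.
Sam — combines: Sam : ⟨⟨⟨t,t⟩,t⟩,e⟩ takes runs : ⟨⟨t,t⟩,t⟩ as argument, giving e.
every : ⟨t,⟨e,t⟩⟩ — no; runs wants ⟨t,t⟩, and every wants t.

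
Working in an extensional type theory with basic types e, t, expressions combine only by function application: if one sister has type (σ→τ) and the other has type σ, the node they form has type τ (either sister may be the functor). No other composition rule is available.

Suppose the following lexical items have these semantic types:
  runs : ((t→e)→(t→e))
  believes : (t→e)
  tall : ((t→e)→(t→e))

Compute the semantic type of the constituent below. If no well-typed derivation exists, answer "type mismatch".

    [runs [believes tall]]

(t→e)

[believes tall]: ((t→e)→(t→e)) applied to (t→e) yields (t→e).
[runs [believes tall]]: ((t→e)→(t→e)) applied to (t→e) yields (t→e).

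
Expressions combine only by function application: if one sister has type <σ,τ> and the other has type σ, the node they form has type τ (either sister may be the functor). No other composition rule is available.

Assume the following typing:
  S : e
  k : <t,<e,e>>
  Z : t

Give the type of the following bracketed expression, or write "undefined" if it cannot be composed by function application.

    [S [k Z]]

At [k Z], k : <t,<e,e>> takes Z : t, giving <e,e>.
At [S [k Z]], [k Z] : <e,e> takes S : e, giving e.

e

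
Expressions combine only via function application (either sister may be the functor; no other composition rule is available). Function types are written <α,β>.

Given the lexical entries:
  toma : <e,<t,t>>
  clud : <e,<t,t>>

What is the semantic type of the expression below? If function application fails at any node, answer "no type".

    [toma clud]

At [toma clud]: neither <e,<t,t>> nor <e,<t,t>> can take the other as argument; the node is ill-typed.

no type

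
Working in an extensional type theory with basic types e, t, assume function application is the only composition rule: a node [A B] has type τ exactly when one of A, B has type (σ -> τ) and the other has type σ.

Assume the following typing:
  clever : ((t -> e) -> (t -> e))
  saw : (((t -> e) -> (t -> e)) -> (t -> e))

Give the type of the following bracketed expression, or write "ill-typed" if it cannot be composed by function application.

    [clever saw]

At [clever saw], saw : (((t -> e) -> (t -> e)) -> (t -> e)) takes clever : ((t -> e) -> (t -> e)), giving (t -> e).

(t -> e)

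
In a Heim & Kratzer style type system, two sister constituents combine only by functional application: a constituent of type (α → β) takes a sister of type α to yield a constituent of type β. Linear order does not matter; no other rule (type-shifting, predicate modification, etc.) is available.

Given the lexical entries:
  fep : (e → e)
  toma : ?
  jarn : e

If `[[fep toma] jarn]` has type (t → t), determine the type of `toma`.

((e → e) → (e → (t → t)))

[[fep toma] jarn] is required to be (t → t). jarn : e cannot yield (t → t) as functor, so [fep toma] : (e → (t → t)).
[fep toma] is required to be (e → (t → t)). fep : (e → e) cannot yield (e → (t → t)) as functor, so toma : ((e → e) → (e → (t → t))).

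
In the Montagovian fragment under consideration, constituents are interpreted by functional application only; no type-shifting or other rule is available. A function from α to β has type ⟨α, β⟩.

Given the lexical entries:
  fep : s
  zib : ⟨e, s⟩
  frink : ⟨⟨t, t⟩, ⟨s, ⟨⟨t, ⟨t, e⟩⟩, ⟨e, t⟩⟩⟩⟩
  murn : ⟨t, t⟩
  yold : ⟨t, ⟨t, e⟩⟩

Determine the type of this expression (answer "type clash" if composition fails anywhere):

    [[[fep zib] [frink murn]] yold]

type clash

At [fep zib]: neither s nor ⟨e, s⟩ can take the other as argument; the node is ill-typed.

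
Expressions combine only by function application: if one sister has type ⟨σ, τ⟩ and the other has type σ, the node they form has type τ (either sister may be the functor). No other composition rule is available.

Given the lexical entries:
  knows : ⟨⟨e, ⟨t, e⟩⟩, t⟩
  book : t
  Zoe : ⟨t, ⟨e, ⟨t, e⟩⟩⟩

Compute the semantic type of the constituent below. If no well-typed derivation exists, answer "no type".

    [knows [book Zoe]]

t

[book Zoe]: Zoe is ⟨t, ⟨e, ⟨t, e⟩⟩⟩, book is t; result ⟨e, ⟨t, e⟩⟩.
[knows [book Zoe]]: knows is ⟨⟨e, ⟨t, e⟩⟩, t⟩, [book Zoe] is ⟨e, ⟨t, e⟩⟩; result t.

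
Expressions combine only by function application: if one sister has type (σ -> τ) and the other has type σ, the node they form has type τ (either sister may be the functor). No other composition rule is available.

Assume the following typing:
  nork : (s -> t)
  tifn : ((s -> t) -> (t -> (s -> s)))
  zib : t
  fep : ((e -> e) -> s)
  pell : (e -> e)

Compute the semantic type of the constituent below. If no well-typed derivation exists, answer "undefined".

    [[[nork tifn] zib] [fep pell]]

[nork tifn]: tifn is ((s -> t) -> (t -> (s -> s))), nork is (s -> t); result (t -> (s -> s)).
[[nork tifn] zib]: [nork tifn] is (t -> (s -> s)), zib is t; result (s -> s).
[fep pell]: fep is ((e -> e) -> s), pell is (e -> e); result s.
[[[nork tifn] zib] [fep pell]]: [[nork tifn] zib] is (s -> s), [fep pell] is s; result s.

s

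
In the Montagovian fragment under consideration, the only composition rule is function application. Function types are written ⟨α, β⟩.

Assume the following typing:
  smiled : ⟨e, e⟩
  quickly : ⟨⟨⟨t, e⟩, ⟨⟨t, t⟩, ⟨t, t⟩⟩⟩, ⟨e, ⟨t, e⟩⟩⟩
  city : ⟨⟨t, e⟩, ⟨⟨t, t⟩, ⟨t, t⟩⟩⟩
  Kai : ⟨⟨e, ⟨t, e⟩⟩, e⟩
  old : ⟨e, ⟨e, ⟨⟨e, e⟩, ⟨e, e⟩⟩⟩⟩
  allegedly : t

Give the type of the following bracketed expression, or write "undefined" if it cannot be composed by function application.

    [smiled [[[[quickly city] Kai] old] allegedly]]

undefined

[quickly city]: functor quickly : ⟨⟨⟨t, e⟩, ⟨⟨t, t⟩, ⟨t, t⟩⟩⟩, ⟨e, ⟨t, e⟩⟩⟩, argument city : ⟨⟨t, e⟩, ⟨⟨t, t⟩, ⟨t, t⟩⟩⟩; result ⟨e, ⟨t, e⟩⟩.
[[quickly city] Kai]: functor Kai : ⟨⟨e, ⟨t, e⟩⟩, e⟩, argument [quickly city] : ⟨e, ⟨t, e⟩⟩; result e.
[[[quickly city] Kai] old]: functor old : ⟨e, ⟨e, ⟨⟨e, e⟩, ⟨e, e⟩⟩⟩⟩, argument [[quickly city] Kai] : e; result ⟨e, ⟨⟨e, e⟩, ⟨e, e⟩⟩⟩.
At [[[[quickly city] Kai] old] allegedly]: neither ⟨e, ⟨⟨e, e⟩, ⟨e, e⟩⟩⟩ nor t can take the other as argument; the node is ill-typed.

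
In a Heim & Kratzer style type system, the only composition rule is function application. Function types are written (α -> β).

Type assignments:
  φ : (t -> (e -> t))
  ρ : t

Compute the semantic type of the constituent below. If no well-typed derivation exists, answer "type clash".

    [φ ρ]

[φ ρ]: functor φ : (t -> (e -> t)), argument ρ : t; result (e -> t).

(e -> t)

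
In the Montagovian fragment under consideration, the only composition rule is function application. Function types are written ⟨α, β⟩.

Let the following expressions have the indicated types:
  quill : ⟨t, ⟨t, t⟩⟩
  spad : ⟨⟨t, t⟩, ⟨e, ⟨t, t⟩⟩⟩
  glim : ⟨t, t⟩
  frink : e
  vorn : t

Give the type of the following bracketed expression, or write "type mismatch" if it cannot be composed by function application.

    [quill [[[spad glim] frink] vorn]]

⟨t, t⟩

[spad glim]: functor spad : ⟨⟨t, t⟩, ⟨e, ⟨t, t⟩⟩⟩, argument glim : ⟨t, t⟩; result ⟨e, ⟨t, t⟩⟩.
[[spad glim] frink]: functor [spad glim] : ⟨e, ⟨t, t⟩⟩, argument frink : e; result ⟨t, t⟩.
[[[spad glim] frink] vorn]: functor [[spad glim] frink] : ⟨t, t⟩, argument vorn : t; result t.
[quill [[[spad glim] frink] vorn]]: functor quill : ⟨t, ⟨t, t⟩⟩, argument [[[spad glim] frink] vorn] : t; result ⟨t, t⟩.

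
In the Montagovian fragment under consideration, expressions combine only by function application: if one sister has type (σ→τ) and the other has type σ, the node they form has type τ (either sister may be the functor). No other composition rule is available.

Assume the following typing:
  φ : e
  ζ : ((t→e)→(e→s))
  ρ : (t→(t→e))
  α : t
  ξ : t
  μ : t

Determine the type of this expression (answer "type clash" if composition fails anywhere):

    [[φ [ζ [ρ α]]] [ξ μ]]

At [ρ α], ρ : (t→(t→e)) takes α : t, giving (t→e).
At [ζ [ρ α]], ζ : ((t→e)→(e→s)) takes [ρ α] : (t→e), giving (e→s).
At [φ [ζ [ρ α]]], [ζ [ρ α]] : (e→s) takes φ : e, giving s.
[ξ μ]: t and t cannot combine by function application — type clash.

type clash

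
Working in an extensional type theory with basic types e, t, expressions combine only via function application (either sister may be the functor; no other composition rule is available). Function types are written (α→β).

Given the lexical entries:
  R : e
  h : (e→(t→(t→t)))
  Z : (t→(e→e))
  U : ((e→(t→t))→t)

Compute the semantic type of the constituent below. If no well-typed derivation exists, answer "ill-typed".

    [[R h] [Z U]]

ill-typed

[R h]: functor h : (e→(t→(t→t))), argument R : e; result (t→(t→t)).
[Z U]: (t→(e→e)) with ((e→(t→t))→t) — neither is a function whose domain matches the other; composition fails here.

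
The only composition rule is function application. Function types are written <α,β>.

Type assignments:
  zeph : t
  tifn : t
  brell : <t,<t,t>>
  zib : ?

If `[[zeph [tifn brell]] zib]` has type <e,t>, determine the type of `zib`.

<t,<e,t>>

[[zeph [tifn brell]] zib] must have type <e,t>. The sister [zeph [tifn brell]] has type t; that is not a function onto <e,t>, so zib must be the functor, of type <t,<e,t>>.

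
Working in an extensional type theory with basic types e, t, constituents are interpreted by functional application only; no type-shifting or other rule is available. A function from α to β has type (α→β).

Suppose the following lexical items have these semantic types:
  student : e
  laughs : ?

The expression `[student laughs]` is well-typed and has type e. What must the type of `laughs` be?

[student laughs] must have type e. The sister student has type e; that is not a function onto e, so laughs must be the functor, of type (e→e).

(e→e)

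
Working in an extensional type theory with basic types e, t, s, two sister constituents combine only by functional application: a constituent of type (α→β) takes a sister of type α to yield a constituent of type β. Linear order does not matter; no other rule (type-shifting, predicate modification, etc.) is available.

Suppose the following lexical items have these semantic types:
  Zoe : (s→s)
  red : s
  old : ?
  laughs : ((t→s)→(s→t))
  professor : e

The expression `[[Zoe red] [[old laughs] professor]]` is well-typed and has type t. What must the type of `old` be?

(((t→s)→(s→t))→(e→(s→t)))

For [[Zoe red] [[old laughs] professor]] to have type t with [Zoe red] of type s, [[old laughs] professor] must be the function: [[old laughs] professor] : (s→t).
For [[old laughs] professor] to have type (s→t) with professor of type e, [old laughs] must be the function: [old laughs] : (e→(s→t)).
For [old laughs] to have type (e→(s→t)) with laughs of type ((t→s)→(s→t)), old must be the function: old : (((t→s)→(s→t))→(e→(s→t))).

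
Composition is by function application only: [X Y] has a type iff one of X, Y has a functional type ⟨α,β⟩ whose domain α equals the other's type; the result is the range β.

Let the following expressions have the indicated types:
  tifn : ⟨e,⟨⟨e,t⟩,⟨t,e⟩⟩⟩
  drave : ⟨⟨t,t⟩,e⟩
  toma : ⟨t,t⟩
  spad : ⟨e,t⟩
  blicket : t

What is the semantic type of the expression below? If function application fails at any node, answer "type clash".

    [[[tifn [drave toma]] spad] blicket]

[drave toma]: drave is ⟨⟨t,t⟩,e⟩, toma is ⟨t,t⟩; result e.
[tifn [drave toma]]: tifn is ⟨e,⟨⟨e,t⟩,⟨t,e⟩⟩⟩, [drave toma] is e; result ⟨⟨e,t⟩,⟨t,e⟩⟩.
[[tifn [drave toma]] spad]: [tifn [drave toma]] is ⟨⟨e,t⟩,⟨t,e⟩⟩, spad is ⟨e,t⟩; result ⟨t,e⟩.
[[[tifn [drave toma]] spad] blicket]: [[tifn [drave toma]] spad] is ⟨t,e⟩, blicket is t; result e.

e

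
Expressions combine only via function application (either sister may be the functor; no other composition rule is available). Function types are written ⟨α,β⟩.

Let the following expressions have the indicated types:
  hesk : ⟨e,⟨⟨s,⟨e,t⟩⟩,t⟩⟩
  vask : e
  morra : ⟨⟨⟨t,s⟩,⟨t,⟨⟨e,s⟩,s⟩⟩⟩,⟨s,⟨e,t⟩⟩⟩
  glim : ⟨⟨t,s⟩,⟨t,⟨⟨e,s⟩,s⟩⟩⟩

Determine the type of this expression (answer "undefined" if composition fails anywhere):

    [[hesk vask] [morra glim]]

t

At [hesk vask], hesk : ⟨e,⟨⟨s,⟨e,t⟩⟩,t⟩⟩ takes vask : e, giving ⟨⟨s,⟨e,t⟩⟩,t⟩.
At [morra glim], morra : ⟨⟨⟨t,s⟩,⟨t,⟨⟨e,s⟩,s⟩⟩⟩,⟨s,⟨e,t⟩⟩⟩ takes glim : ⟨⟨t,s⟩,⟨t,⟨⟨e,s⟩,s⟩⟩⟩, giving ⟨s,⟨e,t⟩⟩.
At [[hesk vask] [morra glim]], [hesk vask] : ⟨⟨s,⟨e,t⟩⟩,t⟩ takes [morra glim] : ⟨s,⟨e,t⟩⟩, giving t.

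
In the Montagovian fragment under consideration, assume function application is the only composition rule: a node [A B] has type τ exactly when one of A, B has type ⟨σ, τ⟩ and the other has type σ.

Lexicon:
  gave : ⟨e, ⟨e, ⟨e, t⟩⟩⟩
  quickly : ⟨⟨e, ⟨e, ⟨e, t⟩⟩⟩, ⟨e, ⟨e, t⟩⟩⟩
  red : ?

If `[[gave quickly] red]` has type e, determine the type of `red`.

At [[gave quickly] red] (required: e): [gave quickly] is ⟨e, ⟨e, t⟩⟩, which is not a function with range e; hence red is the functor — type ⟨⟨e, ⟨e, t⟩⟩, e⟩.

⟨⟨e, ⟨e, t⟩⟩, e⟩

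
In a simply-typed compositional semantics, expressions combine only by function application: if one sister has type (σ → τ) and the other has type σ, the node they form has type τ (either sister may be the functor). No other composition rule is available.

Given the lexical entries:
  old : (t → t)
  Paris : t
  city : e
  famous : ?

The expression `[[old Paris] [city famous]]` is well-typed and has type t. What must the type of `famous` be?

(e → (t → t))

For [[old Paris] [city famous]] to have type t with [old Paris] of type t, [city famous] must be the function: [city famous] : (t → t).
For [city famous] to have type (t → t) with city of type e, famous must be the function: famous : (e → (t → t)).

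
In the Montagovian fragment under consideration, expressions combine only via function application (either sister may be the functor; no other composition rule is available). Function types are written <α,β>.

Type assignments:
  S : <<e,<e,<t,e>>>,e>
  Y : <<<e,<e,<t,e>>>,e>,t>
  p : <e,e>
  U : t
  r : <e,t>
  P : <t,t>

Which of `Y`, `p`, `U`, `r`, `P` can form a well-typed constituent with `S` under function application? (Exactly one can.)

Y

Y — combines: Y : <<<e,<e,<t,e>>>,e>,t> takes S : <<e,<e,<t,e>>>,e> as argument, giving t.
p : <e,e> — S needs <e,<e,<t,e>>>; p needs e; neither fits.
U : t — S needs <e,<e,<t,e>>>; U needs nothing (atomic); neither fits.
r : <e,t> — S needs <e,<e,<t,e>>>; r needs e; neither fits.
P : <t,t> — S needs <e,<e,<t,e>>>; P needs t; neither fits.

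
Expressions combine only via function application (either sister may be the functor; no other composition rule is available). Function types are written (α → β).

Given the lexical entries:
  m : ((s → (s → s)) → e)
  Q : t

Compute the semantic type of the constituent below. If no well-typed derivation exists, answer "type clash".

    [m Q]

type clash

At [m Q]: neither ((s → (s → s)) → e) nor t can take the other as argument; the node is ill-typed.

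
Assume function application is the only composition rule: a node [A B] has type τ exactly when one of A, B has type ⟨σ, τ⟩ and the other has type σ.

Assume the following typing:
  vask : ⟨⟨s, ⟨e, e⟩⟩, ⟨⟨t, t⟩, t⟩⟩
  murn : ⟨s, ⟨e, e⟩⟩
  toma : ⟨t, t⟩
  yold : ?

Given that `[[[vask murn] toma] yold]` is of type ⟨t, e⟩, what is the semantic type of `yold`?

⟨t, ⟨t, e⟩⟩

At [[[vask murn] toma] yold] (required: ⟨t, e⟩): [[vask murn] toma] is t, which is not a function with range ⟨t, e⟩; hence yold is the functor — type ⟨t, ⟨t, e⟩⟩.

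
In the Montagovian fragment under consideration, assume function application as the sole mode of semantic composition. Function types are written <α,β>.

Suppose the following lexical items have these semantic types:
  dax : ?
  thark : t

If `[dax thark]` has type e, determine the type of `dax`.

[dax thark] must have type e. The sister thark has type t; that is not a function onto e, so dax must be the functor, of type <t,e>.

<t,e>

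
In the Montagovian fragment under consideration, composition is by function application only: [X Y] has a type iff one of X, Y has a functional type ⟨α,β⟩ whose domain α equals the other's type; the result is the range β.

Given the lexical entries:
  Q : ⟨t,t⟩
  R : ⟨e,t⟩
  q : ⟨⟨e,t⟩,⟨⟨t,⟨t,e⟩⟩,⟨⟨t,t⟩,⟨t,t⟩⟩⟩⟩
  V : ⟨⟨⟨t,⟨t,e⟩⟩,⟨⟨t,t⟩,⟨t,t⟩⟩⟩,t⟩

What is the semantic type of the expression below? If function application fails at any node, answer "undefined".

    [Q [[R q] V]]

[R q]: ⟨⟨e,t⟩,⟨⟨t,⟨t,e⟩⟩,⟨⟨t,t⟩,⟨t,t⟩⟩⟩⟩ applied to ⟨e,t⟩ yields ⟨⟨t,⟨t,e⟩⟩,⟨⟨t,t⟩,⟨t,t⟩⟩⟩.
[[R q] V]: ⟨⟨⟨t,⟨t,e⟩⟩,⟨⟨t,t⟩,⟨t,t⟩⟩⟩,t⟩ applied to ⟨⟨t,⟨t,e⟩⟩,⟨⟨t,t⟩,⟨t,t⟩⟩⟩ yields t.
[Q [[R q] V]]: ⟨t,t⟩ applied to t yields t.

t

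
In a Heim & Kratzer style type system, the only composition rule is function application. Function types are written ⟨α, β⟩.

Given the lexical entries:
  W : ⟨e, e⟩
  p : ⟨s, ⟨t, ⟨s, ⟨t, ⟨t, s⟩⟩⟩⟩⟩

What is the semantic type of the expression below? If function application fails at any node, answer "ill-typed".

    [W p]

At [W p]: neither ⟨e, e⟩ nor ⟨s, ⟨t, ⟨s, ⟨t, ⟨t, s⟩⟩⟩⟩⟩ can take the other as argument; the node is ill-typed.

ill-typed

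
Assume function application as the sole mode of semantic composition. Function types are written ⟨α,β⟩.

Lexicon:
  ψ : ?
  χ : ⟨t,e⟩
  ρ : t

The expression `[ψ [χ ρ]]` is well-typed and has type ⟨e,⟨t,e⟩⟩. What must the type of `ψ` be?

For [ψ [χ ρ]] to have type ⟨e,⟨t,e⟩⟩ with [χ ρ] of type e, ψ must be the function: ψ : ⟨e,⟨e,⟨t,e⟩⟩⟩.

⟨e,⟨e,⟨t,e⟩⟩⟩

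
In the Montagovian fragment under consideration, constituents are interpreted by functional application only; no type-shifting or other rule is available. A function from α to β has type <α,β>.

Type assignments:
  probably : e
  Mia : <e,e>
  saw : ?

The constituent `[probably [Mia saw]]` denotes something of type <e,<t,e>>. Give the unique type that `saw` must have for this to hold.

<<e,e>,<e,<e,<t,e>>>>

At [probably [Mia saw]] (required: <e,<t,e>>): probably is e, which is not a function with range <e,<t,e>>; hence [Mia saw] is the functor — type <e,<e,<t,e>>>.
At [Mia saw] (required: <e,<e,<t,e>>>): Mia is <e,e>, which is not a function with range <e,<e,<t,e>>>; hence saw is the functor — type <<e,e>,<e,<e,<t,e>>>>.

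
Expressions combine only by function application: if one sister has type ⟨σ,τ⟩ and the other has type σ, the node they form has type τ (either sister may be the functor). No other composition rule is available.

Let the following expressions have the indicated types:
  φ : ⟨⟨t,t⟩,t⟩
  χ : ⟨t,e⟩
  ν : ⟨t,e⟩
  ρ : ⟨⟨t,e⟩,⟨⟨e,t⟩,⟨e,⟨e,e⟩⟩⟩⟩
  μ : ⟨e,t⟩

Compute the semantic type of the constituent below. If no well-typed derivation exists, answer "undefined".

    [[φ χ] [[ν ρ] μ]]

undefined

[φ χ]: ⟨⟨t,t⟩,t⟩ and ⟨t,e⟩ cannot combine by function application — type clash.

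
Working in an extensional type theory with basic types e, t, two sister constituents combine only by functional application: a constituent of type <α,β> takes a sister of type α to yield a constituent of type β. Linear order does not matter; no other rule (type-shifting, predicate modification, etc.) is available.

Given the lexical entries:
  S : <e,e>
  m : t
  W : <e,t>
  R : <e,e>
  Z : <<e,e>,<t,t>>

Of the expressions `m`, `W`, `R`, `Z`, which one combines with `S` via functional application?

Z

m : t — S needs e; m needs nothing (atomic); neither fits.
W : <e,t> — S needs e; W needs e; neither fits.
R : <e,e> — S needs e; R needs e; neither fits.
Z — combines: Z : <<e,e>,<t,t>> takes S : <e,e> as argument, giving <t,t>.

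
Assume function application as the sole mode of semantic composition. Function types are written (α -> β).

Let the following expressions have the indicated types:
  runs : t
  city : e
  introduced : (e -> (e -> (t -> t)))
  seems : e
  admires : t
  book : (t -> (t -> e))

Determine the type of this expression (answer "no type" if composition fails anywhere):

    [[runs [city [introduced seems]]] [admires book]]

e

[introduced seems]: functor introduced : (e -> (e -> (t -> t))), argument seems : e; result (e -> (t -> t)).
[city [introduced seems]]: functor [introduced seems] : (e -> (t -> t)), argument city : e; result (t -> t).
[runs [city [introduced seems]]]: functor [city [introduced seems]] : (t -> t), argument runs : t; result t.
[admires book]: functor book : (t -> (t -> e)), argument admires : t; result (t -> e).
[[runs [city [introduced seems]]] [admires book]]: functor [admires book] : (t -> e), argument [runs [city [introduced seems]]] : t; result e.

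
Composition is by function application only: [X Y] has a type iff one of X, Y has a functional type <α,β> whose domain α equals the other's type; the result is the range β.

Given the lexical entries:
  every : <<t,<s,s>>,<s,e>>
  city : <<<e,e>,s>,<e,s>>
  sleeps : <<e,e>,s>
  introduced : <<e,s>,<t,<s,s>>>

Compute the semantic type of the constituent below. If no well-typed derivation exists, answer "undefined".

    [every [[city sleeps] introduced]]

[city sleeps]: city is <<<e,e>,s>,<e,s>>, sleeps is <<e,e>,s>; result <e,s>.
[[city sleeps] introduced]: introduced is <<e,s>,<t,<s,s>>>, [city sleeps] is <e,s>; result <t,<s,s>>.
[every [[city sleeps] introduced]]: every is <<t,<s,s>>,<s,e>>, [[city sleeps] introduced] is <t,<s,s>>; result <s,e>.

<s,e>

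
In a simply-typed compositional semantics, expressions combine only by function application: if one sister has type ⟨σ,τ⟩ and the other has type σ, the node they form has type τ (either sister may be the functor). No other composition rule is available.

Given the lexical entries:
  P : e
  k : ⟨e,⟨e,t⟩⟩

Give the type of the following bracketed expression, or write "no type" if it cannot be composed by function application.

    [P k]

⟨e,t⟩

[P k]: k is ⟨e,⟨e,t⟩⟩, P is e; result ⟨e,t⟩.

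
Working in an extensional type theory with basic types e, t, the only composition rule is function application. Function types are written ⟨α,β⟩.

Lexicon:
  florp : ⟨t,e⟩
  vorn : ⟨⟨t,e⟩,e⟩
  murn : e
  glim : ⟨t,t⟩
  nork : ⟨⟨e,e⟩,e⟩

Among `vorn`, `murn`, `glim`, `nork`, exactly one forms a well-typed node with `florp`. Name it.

vorn — combines: vorn : ⟨⟨t,e⟩,e⟩ takes florp : ⟨t,e⟩ as argument, giving e.
murn : e — florp needs t; murn needs nothing (atomic); neither fits.
glim : ⟨t,t⟩ — florp needs t; glim needs t; neither fits.
nork : ⟨⟨e,e⟩,e⟩ — florp needs t; nork needs ⟨e,e⟩; neither fits.

vorn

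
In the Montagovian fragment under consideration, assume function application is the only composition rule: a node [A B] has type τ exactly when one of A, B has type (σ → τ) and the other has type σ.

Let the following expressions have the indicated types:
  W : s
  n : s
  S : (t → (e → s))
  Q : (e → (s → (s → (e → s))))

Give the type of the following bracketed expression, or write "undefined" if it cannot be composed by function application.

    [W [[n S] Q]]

[n S]: s with (t → (e → s)) — neither is a function whose domain matches the other; composition fails here.

undefined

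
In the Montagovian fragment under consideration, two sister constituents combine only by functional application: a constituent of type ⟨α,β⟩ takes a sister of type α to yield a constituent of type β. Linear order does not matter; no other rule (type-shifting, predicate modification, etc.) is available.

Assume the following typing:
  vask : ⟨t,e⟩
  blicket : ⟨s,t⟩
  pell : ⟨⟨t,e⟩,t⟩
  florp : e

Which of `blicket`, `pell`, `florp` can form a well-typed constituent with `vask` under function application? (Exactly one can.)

blicket : ⟨s,t⟩ — does not combine with vask.
pell — combines: pell : ⟨⟨t,e⟩,t⟩ takes vask : ⟨t,e⟩ as argument, giving t.
florp : e — does not combine with vask.

pell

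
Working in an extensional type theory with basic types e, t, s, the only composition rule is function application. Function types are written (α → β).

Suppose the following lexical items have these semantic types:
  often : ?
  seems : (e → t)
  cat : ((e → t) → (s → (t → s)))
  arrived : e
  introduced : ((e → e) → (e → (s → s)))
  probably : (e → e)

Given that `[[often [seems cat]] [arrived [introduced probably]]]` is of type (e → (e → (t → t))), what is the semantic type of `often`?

((s → (t → s)) → ((s → s) → (e → (e → (t → t)))))

[[often [seems cat]] [arrived [introduced probably]]] must have type (e → (e → (t → t))). The sister [arrived [introduced probably]] has type (s → s); that is not a function onto (e → (e → (t → t))), so [often [seems cat]] must be the functor, of type ((s → s) → (e → (e → (t → t)))).
[often [seems cat]] must have type ((s → s) → (e → (e → (t → t)))). The sister [seems cat] has type (s → (t → s)); that is not a function onto ((s → s) → (e → (e → (t → t)))), so often must be the functor, of type ((s → (t → s)) → ((s → s) → (e → (e → (t → t))))).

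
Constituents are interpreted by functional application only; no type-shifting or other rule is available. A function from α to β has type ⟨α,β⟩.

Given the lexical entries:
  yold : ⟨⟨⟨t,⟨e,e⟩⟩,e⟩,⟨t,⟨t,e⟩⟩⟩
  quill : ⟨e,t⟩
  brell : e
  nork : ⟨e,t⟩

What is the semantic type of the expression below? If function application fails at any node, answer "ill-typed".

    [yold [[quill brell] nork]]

ill-typed

At [quill brell], quill : ⟨e,t⟩ takes brell : e, giving t.
[[quill brell] nork]: t and ⟨e,t⟩ cannot combine by function application — type clash.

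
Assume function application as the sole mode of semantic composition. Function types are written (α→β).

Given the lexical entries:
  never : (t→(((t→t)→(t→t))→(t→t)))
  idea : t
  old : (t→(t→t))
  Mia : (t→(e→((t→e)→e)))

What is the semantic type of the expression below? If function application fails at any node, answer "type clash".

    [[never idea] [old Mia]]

[never idea]: functor never : (t→(((t→t)→(t→t))→(t→t))), argument idea : t; result (((t→t)→(t→t))→(t→t)).
[old Mia]: (t→(t→t)) and (t→(e→((t→e)→e))) cannot combine by function application — type clash.

type clash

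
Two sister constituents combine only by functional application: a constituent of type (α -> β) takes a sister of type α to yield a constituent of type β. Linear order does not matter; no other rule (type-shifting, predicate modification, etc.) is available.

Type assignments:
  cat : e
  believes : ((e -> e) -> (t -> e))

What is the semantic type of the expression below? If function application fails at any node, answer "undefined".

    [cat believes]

At [cat believes]: neither e nor ((e -> e) -> (t -> e)) can take the other as argument; the node is ill-typed.

undefined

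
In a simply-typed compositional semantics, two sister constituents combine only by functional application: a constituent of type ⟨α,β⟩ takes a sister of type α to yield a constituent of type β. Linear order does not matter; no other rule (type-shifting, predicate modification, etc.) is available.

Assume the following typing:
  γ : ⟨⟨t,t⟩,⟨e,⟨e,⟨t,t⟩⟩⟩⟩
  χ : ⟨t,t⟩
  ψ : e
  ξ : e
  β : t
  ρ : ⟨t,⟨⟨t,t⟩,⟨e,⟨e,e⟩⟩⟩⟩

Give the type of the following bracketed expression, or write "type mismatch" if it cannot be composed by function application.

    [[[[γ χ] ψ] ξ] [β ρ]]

[γ χ] — γ of type ⟨⟨t,t⟩,⟨e,⟨e,⟨t,t⟩⟩⟩⟩ combines with χ of type ⟨t,t⟩: type ⟨e,⟨e,⟨t,t⟩⟩⟩.
[[γ χ] ψ] — [γ χ] of type ⟨e,⟨e,⟨t,t⟩⟩⟩ combines with ψ of type e: type ⟨e,⟨t,t⟩⟩.
[[[γ χ] ψ] ξ] — [[γ χ] ψ] of type ⟨e,⟨t,t⟩⟩ combines with ξ of type e: type ⟨t,t⟩.
[β ρ] — ρ of type ⟨t,⟨⟨t,t⟩,⟨e,⟨e,e⟩⟩⟩⟩ combines with β of type t: type ⟨⟨t,t⟩,⟨e,⟨e,e⟩⟩⟩.
[[[[γ χ] ψ] ξ] [β ρ]] — [β ρ] of type ⟨⟨t,t⟩,⟨e,⟨e,e⟩⟩⟩ combines with [[[γ χ] ψ] ξ] of type ⟨t,t⟩: type ⟨e,⟨e,e⟩⟩.

⟨e,⟨e,e⟩⟩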